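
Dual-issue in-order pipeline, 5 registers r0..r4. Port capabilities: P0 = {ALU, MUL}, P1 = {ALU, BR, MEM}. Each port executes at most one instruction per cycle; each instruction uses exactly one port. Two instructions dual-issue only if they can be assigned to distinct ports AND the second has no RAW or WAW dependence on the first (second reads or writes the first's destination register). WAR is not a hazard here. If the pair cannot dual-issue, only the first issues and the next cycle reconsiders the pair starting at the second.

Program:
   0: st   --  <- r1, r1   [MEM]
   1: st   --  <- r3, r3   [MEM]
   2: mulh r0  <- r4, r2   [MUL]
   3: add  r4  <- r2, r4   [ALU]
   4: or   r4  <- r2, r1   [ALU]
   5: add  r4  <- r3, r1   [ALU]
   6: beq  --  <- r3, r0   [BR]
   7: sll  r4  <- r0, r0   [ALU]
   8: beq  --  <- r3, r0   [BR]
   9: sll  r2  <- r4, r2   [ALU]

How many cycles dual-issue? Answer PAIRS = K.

0. st @i0  | no-port MEM/MEM
1. st;mulh @i1/i2  | pair
2. add @i3  | WAW r4
3. or @i4  | WAW r4
4. add;beq @i5/i6  | pair
5. sll;beq @i7/i8  | pair
6. sll @i9  | tail

PAIRS = 3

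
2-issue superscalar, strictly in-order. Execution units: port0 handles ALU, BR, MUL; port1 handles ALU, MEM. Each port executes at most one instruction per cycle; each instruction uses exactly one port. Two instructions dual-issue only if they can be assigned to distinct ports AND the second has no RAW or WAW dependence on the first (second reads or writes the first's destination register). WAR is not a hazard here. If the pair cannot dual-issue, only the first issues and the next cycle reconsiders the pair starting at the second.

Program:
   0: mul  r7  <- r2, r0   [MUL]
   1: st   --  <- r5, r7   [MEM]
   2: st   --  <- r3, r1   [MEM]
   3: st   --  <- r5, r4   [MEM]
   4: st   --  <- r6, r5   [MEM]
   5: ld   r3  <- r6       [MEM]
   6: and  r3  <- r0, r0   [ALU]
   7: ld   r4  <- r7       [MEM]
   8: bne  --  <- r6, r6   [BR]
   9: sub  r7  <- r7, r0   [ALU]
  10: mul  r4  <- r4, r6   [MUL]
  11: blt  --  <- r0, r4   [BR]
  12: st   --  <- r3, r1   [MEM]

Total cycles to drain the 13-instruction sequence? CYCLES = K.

CYCLES = 10

c0: i0 mul  RAW r7
c1: i1 st  no-port MEM/MEM
c2: i2 st  no-port MEM/MEM
c3: i3 st  no-port MEM/MEM
c4: i4 st  no-port MEM/MEM
c5: i5 ld  WAW r3
c6: i6,i7 and ld  dual
c7: i8,i9 bne sub  dual
c8: i10 mul  no-port MUL/BR
c9: i11,i12 blt st  dual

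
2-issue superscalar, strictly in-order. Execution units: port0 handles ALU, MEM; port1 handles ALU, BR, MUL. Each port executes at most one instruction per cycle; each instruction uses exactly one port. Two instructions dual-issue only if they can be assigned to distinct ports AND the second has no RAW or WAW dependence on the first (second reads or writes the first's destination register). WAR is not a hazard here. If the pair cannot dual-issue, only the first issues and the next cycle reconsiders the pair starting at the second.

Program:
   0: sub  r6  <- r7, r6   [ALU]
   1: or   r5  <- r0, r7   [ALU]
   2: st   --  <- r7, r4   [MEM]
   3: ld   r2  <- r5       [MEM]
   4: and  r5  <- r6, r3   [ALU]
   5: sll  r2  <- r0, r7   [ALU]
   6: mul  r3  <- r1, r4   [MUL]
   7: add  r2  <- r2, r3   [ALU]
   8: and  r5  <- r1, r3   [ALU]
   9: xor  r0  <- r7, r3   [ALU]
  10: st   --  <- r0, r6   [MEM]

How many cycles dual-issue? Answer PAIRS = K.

PAIRS = 4

[0] i0+i1  sub/or  -- 2-wide
[1] i2  st  -- no-port MEM/MEM
[2] i3+i4  ld/and  -- 2-wide
[3] i5+i6  sll/mul  -- 2-wide
[4] i7+i8  add/and  -- 2-wide
[5] i9  xor  -- RAW r0
[6] i10  st  -- tail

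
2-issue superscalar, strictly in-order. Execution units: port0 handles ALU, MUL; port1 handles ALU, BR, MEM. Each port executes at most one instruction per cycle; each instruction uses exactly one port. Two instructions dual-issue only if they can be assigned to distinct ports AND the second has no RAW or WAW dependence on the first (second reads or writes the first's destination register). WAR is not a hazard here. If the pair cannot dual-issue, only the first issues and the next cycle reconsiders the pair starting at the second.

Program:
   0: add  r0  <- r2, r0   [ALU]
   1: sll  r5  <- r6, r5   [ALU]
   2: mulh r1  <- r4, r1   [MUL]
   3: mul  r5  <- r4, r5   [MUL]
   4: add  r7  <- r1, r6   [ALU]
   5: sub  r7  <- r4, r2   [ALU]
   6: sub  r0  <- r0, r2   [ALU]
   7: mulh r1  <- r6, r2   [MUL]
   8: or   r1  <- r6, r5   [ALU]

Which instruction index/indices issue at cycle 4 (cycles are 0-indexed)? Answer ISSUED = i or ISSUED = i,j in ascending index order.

[0] i0+i1  add.ALU/sll.ALU  -- dual
[1] i2  mulh.MUL  -- no-port MUL/MUL
[2] i3+i4  mul.MUL/add.ALU  -- dual
[3] i5+i6  sub.ALU/sub.ALU  -- dual
[4] i7  mulh.MUL  -- WAW r1
[5] i8  or.ALU  -- tail

ISSUED = 7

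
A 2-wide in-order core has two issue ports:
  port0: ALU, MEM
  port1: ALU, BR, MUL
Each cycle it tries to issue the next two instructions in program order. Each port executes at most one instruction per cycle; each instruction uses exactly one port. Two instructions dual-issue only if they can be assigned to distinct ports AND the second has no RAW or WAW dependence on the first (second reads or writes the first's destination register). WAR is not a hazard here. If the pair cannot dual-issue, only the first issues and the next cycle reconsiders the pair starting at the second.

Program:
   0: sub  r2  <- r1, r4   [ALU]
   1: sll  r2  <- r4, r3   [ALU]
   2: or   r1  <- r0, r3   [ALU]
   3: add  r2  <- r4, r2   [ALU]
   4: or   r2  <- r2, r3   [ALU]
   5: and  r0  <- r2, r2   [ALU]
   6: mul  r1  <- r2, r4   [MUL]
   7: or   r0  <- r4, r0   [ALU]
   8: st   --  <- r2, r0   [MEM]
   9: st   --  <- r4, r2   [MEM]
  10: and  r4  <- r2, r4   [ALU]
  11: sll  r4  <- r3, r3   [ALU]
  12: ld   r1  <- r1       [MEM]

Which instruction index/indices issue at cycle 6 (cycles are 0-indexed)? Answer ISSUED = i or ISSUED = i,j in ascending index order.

0. sub.ALU @i0  | WAW r2
1. sll.ALU/or.ALU @i1/i2  | 2-wide
2. add.ALU @i3  | RAW+WAW r2
3. or.ALU @i4  | RAW r2
4. and.ALU/mul.MUL @i5/i6  | 2-wide
5. or.ALU @i7  | RAW r0
6. st.MEM @i8  | no-port MEM/MEM
7. st.MEM/and.ALU @i9/i10  | 2-wide
8. sll.ALU/ld.MEM @i11/i12  | 2-wide

ISSUED = 8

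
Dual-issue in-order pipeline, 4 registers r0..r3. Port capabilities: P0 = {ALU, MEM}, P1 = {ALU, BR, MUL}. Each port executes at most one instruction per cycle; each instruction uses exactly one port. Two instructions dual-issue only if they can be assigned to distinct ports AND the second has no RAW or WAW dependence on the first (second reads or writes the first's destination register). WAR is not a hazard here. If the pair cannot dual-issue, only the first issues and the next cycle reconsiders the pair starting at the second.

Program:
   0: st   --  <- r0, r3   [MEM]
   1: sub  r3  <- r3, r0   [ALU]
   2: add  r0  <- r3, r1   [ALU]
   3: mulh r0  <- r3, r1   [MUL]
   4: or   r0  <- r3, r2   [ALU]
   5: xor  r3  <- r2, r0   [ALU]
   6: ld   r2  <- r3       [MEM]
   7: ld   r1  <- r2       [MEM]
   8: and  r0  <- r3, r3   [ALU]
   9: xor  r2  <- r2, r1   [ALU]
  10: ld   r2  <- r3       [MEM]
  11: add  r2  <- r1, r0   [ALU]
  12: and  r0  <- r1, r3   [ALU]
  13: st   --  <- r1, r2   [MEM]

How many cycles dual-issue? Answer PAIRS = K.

PAIRS = 3

[0] i0/i1  st.MEM;sub.ALU  -- dual
[1] i2  add.ALU  -- WAW r0
[2] i3  mulh.MUL  -- WAW r0
[3] i4  or.ALU  -- RAW r0
[4] i5  xor.ALU  -- RAW r3
[5] i6  ld.MEM  -- no-port MEM/MEM
[6] i7/i8  ld.MEM;and.ALU  -- dual
[7] i9  xor.ALU  -- WAW r2
[8] i10  ld.MEM  -- WAW r2
[9] i11/i12  add.ALU;and.ALU  -- dual
[10] i13  st.MEM  -- tail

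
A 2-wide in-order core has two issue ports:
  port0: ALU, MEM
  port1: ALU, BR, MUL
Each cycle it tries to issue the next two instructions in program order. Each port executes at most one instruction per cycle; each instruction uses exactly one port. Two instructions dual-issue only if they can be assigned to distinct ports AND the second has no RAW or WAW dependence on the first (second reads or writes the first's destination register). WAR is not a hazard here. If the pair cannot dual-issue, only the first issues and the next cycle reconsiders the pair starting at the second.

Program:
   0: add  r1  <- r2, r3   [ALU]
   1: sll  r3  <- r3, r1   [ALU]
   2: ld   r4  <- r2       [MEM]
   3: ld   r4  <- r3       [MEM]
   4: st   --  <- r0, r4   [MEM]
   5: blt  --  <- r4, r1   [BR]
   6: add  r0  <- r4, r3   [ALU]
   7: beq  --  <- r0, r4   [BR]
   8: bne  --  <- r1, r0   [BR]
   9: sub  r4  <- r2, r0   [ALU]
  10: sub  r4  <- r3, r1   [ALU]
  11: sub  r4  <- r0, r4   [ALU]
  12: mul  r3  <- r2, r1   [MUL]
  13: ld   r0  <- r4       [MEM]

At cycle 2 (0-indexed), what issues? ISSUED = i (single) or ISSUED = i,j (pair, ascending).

[0] i0  add.ALU  -- RAW r1
[1] i1,i2  sll.ALU/ld.MEM  -- pair
[2] i3  ld.MEM  -- no-port MEM/MEM
[3] i4,i5  st.MEM/blt.BR  -- pair
[4] i6  add.ALU  -- RAW r0
[5] i7  beq.BR  -- no-port BR/BR
[6] i8,i9  bne.BR/sub.ALU  -- pair
[7] i10  sub.ALU  -- RAW+WAW r4
[8] i11,i12  sub.ALU/mul.MUL  -- pair
[9] i13  ld.MEM  -- tail

ISSUED = 3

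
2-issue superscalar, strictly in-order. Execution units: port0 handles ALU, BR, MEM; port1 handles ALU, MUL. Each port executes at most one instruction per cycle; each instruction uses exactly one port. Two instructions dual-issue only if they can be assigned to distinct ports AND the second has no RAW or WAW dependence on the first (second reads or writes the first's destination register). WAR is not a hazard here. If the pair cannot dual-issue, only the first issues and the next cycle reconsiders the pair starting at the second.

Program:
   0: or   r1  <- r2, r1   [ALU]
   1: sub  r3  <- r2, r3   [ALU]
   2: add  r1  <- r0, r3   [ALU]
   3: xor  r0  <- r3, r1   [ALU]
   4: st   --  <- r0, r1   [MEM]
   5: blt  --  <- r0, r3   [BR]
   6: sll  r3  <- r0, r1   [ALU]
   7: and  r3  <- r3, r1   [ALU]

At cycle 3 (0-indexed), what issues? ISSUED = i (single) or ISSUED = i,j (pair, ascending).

ISSUED = 4

0. or sub @i0/i1  | pair
1. add @i2  | RAW r1
2. xor @i3  | RAW r0
3. st @i4  | no-port MEM/BR
4. blt sll @i5/i6  | pair
5. and @i7  | tail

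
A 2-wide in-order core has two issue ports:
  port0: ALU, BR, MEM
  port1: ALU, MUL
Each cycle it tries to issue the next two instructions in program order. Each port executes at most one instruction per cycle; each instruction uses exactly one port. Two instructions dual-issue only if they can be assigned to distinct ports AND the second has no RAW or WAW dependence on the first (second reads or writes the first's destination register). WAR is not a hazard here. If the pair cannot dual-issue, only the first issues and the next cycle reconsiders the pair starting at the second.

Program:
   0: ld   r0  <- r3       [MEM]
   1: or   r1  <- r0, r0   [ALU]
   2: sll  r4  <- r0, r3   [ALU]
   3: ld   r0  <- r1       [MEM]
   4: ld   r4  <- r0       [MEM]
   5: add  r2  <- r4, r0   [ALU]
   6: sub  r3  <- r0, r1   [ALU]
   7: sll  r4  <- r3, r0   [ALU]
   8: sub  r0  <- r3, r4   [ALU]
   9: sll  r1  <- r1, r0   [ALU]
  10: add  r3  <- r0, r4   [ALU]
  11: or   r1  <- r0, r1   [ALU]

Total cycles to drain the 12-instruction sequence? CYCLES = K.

[0] i0  ld.MEM  -- RAW r0
[1] i1&i2  or.ALU sll.ALU  -- pair
[2] i3  ld.MEM  -- no-port MEM/MEM
[3] i4  ld.MEM  -- RAW r4
[4] i5&i6  add.ALU sub.ALU  -- pair
[5] i7  sll.ALU  -- RAW r4
[6] i8  sub.ALU  -- RAW r0
[7] i9&i10  sll.ALU add.ALU  -- pair
[8] i11  or.ALU  -- tail

CYCLES = 9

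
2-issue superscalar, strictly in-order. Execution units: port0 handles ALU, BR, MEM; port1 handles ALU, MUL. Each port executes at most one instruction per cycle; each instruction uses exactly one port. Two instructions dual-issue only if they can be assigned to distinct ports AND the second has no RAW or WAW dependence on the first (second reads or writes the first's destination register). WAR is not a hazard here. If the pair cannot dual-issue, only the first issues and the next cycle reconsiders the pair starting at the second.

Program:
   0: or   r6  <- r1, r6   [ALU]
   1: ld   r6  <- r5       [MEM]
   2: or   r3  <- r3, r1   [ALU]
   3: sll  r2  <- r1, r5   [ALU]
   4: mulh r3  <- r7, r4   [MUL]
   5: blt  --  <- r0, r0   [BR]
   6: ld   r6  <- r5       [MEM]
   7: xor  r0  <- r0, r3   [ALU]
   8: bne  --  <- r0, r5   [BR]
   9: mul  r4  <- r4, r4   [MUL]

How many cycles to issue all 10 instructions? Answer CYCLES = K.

[0] i0  or  -- WAW r6
[1] i1,i2  ld/or  -- dual
[2] i3,i4  sll/mulh  -- dual
[3] i5  blt  -- no-port BR/MEM
[4] i6,i7  ld/xor  -- dual
[5] i8,i9  bne/mul  -- dual

CYCLES = 6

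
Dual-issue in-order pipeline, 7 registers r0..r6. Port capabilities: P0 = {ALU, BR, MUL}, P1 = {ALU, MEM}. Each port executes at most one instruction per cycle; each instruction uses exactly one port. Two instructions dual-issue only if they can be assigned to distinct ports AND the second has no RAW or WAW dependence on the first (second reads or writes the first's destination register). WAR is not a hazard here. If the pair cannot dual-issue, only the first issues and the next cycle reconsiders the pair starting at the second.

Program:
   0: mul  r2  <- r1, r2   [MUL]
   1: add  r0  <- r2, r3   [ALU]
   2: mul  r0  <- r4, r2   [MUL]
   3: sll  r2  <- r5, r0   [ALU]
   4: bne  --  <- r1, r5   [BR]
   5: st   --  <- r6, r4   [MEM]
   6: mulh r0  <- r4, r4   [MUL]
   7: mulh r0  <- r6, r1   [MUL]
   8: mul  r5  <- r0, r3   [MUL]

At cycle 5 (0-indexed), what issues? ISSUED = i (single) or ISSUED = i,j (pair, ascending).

[0] i0  mul.MUL  -- RAW r2
[1] i1  add.ALU  -- WAW r0
[2] i2  mul.MUL  -- RAW r0
[3] i3/i4  sll.ALU/bne.BR  -- pair
[4] i5/i6  st.MEM/mulh.MUL  -- pair
[5] i7  mulh.MUL  -- no-port MUL/MUL
[6] i8  mul.MUL  -- tail

ISSUED = 7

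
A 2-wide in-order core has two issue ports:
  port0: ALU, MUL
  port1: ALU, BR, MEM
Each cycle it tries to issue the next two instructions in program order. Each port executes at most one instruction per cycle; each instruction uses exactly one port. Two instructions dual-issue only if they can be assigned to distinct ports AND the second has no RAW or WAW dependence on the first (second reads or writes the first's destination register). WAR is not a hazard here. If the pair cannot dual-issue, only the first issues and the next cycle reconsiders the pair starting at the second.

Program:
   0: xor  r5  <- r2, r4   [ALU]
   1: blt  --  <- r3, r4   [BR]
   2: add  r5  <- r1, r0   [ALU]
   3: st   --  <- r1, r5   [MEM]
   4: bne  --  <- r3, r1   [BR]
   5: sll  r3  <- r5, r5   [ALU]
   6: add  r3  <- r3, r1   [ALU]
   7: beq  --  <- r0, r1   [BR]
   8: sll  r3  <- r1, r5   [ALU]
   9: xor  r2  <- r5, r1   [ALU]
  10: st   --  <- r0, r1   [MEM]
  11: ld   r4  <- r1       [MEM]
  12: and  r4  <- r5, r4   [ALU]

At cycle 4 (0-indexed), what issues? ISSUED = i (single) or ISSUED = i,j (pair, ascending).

c0: i0,i1 xor.ALU/blt.BR  pair
c1: i2 add.ALU  RAW r5
c2: i3 st.MEM  no-port MEM/BR
c3: i4,i5 bne.BR/sll.ALU  pair
c4: i6,i7 add.ALU/beq.BR  pair
c5: i8,i9 sll.ALU/xor.ALU  pair
c6: i10 st.MEM  no-port MEM/MEM
c7: i11 ld.MEM  RAW+WAW r4
c8: i12 and.ALU  tail

ISSUED = 6,7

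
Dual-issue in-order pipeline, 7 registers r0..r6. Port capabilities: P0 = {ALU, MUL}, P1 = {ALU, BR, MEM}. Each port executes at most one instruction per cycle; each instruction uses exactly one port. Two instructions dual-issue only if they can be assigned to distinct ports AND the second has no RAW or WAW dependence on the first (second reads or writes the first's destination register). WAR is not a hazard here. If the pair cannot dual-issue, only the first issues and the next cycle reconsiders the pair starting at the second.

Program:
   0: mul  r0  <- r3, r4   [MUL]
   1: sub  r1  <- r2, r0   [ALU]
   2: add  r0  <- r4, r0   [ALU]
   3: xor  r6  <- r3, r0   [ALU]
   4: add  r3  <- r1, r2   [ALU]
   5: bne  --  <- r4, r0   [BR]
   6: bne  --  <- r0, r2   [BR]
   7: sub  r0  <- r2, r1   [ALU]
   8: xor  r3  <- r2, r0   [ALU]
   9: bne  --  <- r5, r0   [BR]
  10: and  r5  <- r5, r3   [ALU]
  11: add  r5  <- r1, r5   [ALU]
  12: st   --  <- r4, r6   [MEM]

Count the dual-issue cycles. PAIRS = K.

PAIRS = 5

#0 head=0: mul.MUL i0 RAW r0
#1 head=1: sub.ALU+add.ALU i1&i2 2-wide
#2 head=3: xor.ALU+add.ALU i3&i4 2-wide
#3 head=5: bne.BR i5 no-port BR/BR
#4 head=6: bne.BR+sub.ALU i6&i7 2-wide
#5 head=8: xor.ALU+bne.BR i8&i9 2-wide
#6 head=10: and.ALU i10 RAW+WAW r5
#7 head=11: add.ALU+st.MEM i11&i12 2-wide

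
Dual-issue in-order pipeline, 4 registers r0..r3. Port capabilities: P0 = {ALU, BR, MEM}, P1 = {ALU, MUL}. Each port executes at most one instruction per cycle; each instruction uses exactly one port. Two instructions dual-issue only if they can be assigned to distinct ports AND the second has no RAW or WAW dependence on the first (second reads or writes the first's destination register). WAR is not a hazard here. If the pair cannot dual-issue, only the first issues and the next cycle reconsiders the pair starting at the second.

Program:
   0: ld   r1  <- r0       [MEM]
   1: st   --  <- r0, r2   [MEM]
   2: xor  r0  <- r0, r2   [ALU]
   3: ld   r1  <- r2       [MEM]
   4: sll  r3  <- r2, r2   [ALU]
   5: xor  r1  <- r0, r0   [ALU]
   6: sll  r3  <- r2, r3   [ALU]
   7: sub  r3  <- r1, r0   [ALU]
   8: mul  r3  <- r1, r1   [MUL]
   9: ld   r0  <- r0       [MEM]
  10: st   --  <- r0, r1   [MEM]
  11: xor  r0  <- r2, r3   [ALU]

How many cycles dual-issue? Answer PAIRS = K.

PAIRS = 5

c0: i0 ld.MEM  no-port MEM/MEM
c1: i1&i2 st.MEM+xor.ALU  pair
c2: i3&i4 ld.MEM+sll.ALU  pair
c3: i5&i6 xor.ALU+sll.ALU  pair
c4: i7 sub.ALU  WAW r3
c5: i8&i9 mul.MUL+ld.MEM  pair
c6: i10&i11 st.MEM+xor.ALU  pair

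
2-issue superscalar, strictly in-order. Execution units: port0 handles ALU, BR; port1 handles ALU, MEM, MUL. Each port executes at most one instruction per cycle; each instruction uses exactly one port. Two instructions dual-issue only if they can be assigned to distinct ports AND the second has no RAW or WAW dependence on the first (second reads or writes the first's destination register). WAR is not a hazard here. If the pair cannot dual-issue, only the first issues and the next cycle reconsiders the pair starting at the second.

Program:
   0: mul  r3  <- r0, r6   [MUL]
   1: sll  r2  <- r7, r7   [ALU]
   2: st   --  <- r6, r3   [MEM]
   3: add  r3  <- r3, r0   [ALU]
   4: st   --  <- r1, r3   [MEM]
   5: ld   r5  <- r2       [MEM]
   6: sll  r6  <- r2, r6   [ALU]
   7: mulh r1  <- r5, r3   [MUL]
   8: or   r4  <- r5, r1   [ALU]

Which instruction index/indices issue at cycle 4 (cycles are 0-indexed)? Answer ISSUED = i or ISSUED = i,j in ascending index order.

ISSUED = 7

t=0 i0+i1:mul;sll ; 2-wide
t=1 i2+i3:st;add ; 2-wide
t=2 i4:st ; no-port MEM/MEM
t=3 i5+i6:ld;sll ; 2-wide
t=4 i7:mulh ; RAW r1
t=5 i8:or ; tail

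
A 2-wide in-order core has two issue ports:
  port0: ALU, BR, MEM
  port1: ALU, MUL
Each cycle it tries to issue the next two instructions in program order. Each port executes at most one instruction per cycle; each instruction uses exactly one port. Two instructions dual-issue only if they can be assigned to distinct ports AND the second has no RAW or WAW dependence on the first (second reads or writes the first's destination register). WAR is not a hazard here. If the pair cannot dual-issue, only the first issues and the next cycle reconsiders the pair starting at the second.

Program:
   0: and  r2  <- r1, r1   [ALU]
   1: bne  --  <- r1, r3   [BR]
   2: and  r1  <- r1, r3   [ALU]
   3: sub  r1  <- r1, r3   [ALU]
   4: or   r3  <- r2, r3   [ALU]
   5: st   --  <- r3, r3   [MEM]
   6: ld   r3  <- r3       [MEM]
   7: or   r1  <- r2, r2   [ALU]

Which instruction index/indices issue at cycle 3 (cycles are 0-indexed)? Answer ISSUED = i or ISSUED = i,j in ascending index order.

ISSUED = 5

c0: i0+i1 and;bne  pair
c1: i2 and  RAW+WAW r1
c2: i3+i4 sub;or  pair
c3: i5 st  no-port MEM/MEM
c4: i6+i7 ld;or  pair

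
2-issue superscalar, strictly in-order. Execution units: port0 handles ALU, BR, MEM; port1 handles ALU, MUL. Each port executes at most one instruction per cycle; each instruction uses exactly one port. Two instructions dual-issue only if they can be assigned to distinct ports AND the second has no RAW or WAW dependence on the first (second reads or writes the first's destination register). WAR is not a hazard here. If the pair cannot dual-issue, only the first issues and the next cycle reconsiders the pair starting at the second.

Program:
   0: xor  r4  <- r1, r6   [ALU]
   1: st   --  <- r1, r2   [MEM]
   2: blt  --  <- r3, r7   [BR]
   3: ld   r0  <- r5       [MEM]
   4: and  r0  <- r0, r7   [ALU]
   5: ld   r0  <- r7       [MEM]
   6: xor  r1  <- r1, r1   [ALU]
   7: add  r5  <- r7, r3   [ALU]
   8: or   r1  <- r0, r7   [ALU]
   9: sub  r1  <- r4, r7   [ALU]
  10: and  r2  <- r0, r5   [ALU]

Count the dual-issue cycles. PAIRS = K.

#0 head=0: xor+st i0+i1 dual
#1 head=2: blt i2 no-port BR/MEM
#2 head=3: ld i3 RAW+WAW r0
#3 head=4: and i4 WAW r0
#4 head=5: ld+xor i5+i6 dual
#5 head=7: add+or i7+i8 dual
#6 head=9: sub+and i9+i10 dual

PAIRS = 4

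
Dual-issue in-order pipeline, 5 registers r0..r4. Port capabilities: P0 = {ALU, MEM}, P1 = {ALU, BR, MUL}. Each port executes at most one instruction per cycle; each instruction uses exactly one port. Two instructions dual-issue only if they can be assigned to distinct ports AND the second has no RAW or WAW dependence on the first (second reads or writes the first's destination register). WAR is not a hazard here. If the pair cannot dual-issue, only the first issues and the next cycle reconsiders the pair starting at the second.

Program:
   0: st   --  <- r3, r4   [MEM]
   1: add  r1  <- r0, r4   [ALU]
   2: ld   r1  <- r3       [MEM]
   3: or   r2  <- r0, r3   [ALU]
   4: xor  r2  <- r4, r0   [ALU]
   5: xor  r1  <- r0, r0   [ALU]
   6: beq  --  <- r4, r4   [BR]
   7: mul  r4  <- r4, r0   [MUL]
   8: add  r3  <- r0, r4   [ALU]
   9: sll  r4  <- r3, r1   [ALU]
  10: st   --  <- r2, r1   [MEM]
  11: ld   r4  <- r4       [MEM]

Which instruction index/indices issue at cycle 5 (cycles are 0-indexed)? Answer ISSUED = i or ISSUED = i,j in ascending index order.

0. st+add @i0&i1  | 2-wide
1. ld+or @i2&i3  | 2-wide
2. xor+xor @i4&i5  | 2-wide
3. beq @i6  | no-port BR/MUL
4. mul @i7  | RAW r4
5. add @i8  | RAW r3
6. sll+st @i9&i10  | 2-wide
7. ld @i11  | tail

ISSUED = 8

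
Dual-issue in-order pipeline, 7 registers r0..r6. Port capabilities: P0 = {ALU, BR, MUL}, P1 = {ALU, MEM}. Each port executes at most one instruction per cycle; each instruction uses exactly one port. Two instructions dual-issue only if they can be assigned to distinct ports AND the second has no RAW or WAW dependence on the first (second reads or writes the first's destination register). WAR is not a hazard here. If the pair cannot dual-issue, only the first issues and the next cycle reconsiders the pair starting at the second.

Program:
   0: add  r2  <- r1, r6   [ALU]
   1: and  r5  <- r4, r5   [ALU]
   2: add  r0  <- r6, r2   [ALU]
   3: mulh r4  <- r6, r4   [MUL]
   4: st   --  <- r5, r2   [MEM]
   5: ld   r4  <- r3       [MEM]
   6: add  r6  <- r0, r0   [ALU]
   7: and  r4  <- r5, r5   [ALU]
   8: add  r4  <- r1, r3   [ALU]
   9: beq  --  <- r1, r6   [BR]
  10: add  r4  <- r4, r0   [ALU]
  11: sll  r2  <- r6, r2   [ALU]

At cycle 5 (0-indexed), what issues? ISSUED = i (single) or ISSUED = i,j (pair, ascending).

c0: i0&i1 add.ALU/and.ALU  2-wide
c1: i2&i3 add.ALU/mulh.MUL  2-wide
c2: i4 st.MEM  no-port MEM/MEM
c3: i5&i6 ld.MEM/add.ALU  2-wide
c4: i7 and.ALU  WAW r4
c5: i8&i9 add.ALU/beq.BR  2-wide
c6: i10&i11 add.ALU/sll.ALU  2-wide

ISSUED = 8,9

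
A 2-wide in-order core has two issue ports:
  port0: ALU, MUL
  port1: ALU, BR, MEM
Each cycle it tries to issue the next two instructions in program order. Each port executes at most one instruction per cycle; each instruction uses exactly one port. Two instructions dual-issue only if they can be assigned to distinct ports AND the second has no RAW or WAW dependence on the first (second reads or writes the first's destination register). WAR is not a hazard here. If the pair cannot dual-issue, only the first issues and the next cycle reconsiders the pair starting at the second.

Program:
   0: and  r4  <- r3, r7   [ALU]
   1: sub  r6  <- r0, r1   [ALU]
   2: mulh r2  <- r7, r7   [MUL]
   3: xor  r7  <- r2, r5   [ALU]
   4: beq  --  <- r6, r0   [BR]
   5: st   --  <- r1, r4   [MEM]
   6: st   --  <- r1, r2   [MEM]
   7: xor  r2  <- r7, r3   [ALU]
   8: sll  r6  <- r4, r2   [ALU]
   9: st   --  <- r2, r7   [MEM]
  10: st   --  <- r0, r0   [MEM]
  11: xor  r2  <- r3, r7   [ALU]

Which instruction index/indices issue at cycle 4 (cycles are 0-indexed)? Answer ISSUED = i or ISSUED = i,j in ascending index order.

[0] i0,i1  and.ALU;sub.ALU  -- dual
[1] i2  mulh.MUL  -- RAW r2
[2] i3,i4  xor.ALU;beq.BR  -- dual
[3] i5  st.MEM  -- no-port MEM/MEM
[4] i6,i7  st.MEM;xor.ALU  -- dual
[5] i8,i9  sll.ALU;st.MEM  -- dual
[6] i10,i11  st.MEM;xor.ALU  -- dual

ISSUED = 6,7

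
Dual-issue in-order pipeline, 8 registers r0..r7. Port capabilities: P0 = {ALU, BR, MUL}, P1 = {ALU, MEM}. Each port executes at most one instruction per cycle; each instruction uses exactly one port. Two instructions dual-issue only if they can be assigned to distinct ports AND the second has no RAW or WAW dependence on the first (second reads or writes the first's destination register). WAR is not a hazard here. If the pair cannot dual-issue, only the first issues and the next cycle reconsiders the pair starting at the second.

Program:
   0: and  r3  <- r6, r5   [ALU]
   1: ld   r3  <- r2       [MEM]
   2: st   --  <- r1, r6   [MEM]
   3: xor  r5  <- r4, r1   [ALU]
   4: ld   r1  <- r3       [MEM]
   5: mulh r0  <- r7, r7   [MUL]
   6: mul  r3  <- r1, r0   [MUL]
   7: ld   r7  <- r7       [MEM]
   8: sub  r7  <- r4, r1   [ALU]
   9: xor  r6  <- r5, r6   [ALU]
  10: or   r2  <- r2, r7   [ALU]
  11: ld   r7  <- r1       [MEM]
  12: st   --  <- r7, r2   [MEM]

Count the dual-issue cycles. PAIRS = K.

PAIRS = 5

#0 head=0: and i0 WAW r3
#1 head=1: ld i1 no-port MEM/MEM
#2 head=2: st xor i2+i3 2-wide
#3 head=4: ld mulh i4+i5 2-wide
#4 head=6: mul ld i6+i7 2-wide
#5 head=8: sub xor i8+i9 2-wide
#6 head=10: or ld i10+i11 2-wide
#7 head=12: st i12 tail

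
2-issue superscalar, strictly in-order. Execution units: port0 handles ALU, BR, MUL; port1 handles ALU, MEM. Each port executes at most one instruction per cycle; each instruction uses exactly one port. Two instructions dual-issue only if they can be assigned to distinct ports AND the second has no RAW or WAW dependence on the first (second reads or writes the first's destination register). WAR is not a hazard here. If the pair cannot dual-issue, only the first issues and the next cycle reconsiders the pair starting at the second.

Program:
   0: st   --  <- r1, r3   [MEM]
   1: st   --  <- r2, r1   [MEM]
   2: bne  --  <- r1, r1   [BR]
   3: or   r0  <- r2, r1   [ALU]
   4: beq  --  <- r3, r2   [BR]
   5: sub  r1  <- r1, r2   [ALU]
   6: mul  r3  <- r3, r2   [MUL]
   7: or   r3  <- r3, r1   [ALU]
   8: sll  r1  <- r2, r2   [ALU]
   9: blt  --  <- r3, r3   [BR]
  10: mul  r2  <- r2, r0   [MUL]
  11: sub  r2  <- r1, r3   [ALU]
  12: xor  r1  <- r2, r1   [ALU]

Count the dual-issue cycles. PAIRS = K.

c0: i0 st.MEM  no-port MEM/MEM
c1: i1,i2 st.MEM/bne.BR  dual
c2: i3,i4 or.ALU/beq.BR  dual
c3: i5,i6 sub.ALU/mul.MUL  dual
c4: i7,i8 or.ALU/sll.ALU  dual
c5: i9 blt.BR  no-port BR/MUL
c6: i10 mul.MUL  WAW r2
c7: i11 sub.ALU  RAW r2
c8: i12 xor.ALU  tail

PAIRS = 4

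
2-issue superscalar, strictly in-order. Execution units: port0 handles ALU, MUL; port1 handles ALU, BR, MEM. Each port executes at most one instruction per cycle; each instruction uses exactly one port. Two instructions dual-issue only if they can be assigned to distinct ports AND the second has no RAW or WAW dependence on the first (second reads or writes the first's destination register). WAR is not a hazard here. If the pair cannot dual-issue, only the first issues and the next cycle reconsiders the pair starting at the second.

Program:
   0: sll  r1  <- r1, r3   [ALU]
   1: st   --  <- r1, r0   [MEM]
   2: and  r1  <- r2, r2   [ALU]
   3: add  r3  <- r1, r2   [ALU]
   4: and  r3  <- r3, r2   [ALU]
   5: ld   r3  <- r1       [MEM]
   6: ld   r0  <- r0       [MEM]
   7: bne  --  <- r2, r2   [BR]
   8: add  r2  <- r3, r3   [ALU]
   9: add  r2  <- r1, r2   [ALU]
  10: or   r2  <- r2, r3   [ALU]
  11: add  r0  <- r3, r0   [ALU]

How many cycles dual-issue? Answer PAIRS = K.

c0: i0 sll.ALU  RAW r1
c1: i1,i2 st.MEM+and.ALU  pair
c2: i3 add.ALU  RAW+WAW r3
c3: i4 and.ALU  WAW r3
c4: i5 ld.MEM  no-port MEM/MEM
c5: i6 ld.MEM  no-port MEM/BR
c6: i7,i8 bne.BR+add.ALU  pair
c7: i9 add.ALU  RAW+WAW r2
c8: i10,i11 or.ALU+add.ALU  pair

PAIRS = 3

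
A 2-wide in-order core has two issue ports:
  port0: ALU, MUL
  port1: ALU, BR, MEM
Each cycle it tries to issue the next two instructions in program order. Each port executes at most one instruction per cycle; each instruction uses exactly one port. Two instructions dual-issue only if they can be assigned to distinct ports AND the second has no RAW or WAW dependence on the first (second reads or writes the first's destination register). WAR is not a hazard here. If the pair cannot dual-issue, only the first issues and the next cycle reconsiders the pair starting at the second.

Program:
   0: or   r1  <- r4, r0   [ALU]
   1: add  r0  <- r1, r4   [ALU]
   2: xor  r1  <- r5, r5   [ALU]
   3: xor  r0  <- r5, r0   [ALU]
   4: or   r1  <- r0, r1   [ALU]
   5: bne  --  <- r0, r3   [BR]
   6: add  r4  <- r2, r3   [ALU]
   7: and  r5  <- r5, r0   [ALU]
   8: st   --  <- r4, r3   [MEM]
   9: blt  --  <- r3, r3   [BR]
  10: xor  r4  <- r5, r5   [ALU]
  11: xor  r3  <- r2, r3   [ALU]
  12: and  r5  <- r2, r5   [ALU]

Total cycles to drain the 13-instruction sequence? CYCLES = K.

#0 head=0: or i0 RAW r1
#1 head=1: add/xor i1&i2 pair
#2 head=3: xor i3 RAW r0
#3 head=4: or/bne i4&i5 pair
#4 head=6: add/and i6&i7 pair
#5 head=8: st i8 no-port MEM/BR
#6 head=9: blt/xor i9&i10 pair
#7 head=11: xor/and i11&i12 pair

CYCLES = 8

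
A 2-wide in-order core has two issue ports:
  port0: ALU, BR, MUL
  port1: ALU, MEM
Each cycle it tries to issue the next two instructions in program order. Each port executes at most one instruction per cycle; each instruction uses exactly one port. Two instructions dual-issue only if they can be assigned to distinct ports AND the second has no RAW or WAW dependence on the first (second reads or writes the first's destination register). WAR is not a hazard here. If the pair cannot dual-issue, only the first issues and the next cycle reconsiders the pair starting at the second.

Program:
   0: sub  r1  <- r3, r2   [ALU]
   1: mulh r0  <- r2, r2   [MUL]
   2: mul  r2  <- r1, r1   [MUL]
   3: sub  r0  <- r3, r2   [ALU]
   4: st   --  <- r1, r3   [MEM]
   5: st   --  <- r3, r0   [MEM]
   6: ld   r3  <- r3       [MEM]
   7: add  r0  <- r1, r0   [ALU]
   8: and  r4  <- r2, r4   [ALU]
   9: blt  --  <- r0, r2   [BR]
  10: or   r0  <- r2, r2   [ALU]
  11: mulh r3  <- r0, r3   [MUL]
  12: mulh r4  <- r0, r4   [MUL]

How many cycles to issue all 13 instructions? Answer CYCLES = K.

CYCLES = 9

#0 head=0: sub;mulh i0+i1 2-wide
#1 head=2: mul i2 RAW r2
#2 head=3: sub;st i3+i4 2-wide
#3 head=5: st i5 no-port MEM/MEM
#4 head=6: ld;add i6+i7 2-wide
#5 head=8: and;blt i8+i9 2-wide
#6 head=10: or i10 RAW r0
#7 head=11: mulh i11 no-port MUL/MUL
#8 head=12: mulh i12 tail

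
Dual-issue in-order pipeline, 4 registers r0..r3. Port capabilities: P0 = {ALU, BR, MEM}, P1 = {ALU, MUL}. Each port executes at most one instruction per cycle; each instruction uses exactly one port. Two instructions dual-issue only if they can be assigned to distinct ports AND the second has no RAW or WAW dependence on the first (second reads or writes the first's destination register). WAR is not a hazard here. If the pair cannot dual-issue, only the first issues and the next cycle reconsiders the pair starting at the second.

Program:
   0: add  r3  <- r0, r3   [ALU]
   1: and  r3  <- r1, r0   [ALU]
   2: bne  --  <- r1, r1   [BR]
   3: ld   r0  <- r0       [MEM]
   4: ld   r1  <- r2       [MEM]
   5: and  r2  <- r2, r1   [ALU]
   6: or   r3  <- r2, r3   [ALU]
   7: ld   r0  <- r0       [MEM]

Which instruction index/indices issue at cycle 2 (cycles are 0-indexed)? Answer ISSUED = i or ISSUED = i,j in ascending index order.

ISSUED = 3

t=0 i0:add.ALU ; WAW r3
t=1 i1&i2:and.ALU bne.BR ; 2-wide
t=2 i3:ld.MEM ; no-port MEM/MEM
t=3 i4:ld.MEM ; RAW r1
t=4 i5:and.ALU ; RAW r2
t=5 i6&i7:or.ALU ld.MEM ; 2-wide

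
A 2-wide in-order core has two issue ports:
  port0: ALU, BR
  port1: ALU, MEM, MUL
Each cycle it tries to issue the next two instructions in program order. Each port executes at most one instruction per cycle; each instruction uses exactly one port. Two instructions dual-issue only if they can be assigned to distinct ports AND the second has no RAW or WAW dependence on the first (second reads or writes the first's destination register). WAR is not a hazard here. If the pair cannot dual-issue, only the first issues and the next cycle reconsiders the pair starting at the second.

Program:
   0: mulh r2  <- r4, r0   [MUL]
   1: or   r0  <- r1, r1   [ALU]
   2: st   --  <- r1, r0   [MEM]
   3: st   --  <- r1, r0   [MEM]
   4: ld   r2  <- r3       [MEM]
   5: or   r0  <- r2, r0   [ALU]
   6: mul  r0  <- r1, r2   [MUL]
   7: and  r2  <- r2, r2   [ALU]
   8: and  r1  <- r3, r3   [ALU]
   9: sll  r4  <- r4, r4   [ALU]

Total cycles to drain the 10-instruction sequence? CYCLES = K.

CYCLES = 7

0. mulh;or @i0&i1  | 2-wide
1. st @i2  | no-port MEM/MEM
2. st @i3  | no-port MEM/MEM
3. ld @i4  | RAW r2
4. or @i5  | WAW r0
5. mul;and @i6&i7  | 2-wide
6. and;sll @i8&i9  | 2-wide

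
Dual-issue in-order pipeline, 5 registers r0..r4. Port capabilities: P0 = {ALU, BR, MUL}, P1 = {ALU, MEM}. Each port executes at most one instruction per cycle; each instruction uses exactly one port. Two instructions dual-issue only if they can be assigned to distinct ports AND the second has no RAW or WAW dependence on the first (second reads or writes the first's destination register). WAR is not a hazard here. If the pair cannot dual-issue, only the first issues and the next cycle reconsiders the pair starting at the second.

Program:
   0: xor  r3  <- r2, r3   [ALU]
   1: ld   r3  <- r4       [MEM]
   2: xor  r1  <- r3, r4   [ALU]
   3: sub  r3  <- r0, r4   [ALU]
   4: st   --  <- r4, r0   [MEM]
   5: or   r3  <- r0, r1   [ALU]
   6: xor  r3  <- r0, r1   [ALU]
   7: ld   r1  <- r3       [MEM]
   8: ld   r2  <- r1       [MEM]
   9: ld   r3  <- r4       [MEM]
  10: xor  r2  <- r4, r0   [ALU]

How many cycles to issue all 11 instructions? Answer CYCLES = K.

CYCLES = 8

#0 head=0: xor i0 WAW r3
#1 head=1: ld i1 RAW r3
#2 head=2: xor;sub i2/i3 dual
#3 head=4: st;or i4/i5 dual
#4 head=6: xor i6 RAW r3
#5 head=7: ld i7 no-port MEM/MEM
#6 head=8: ld i8 no-port MEM/MEM
#7 head=9: ld;xor i9/i10 dual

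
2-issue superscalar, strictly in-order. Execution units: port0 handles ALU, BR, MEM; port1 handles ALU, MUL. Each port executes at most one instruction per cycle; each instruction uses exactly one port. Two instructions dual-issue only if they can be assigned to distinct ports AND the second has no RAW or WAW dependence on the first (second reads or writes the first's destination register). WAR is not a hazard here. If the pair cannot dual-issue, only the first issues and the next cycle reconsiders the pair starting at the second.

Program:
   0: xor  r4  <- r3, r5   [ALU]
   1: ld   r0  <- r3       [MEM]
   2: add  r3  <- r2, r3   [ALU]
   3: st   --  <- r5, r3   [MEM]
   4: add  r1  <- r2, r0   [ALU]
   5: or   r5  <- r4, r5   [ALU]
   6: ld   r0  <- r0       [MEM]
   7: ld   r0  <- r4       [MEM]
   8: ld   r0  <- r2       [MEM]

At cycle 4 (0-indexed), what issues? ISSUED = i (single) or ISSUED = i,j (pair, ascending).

c0: i0+i1 xor ld  2-wide
c1: i2 add  RAW r3
c2: i3+i4 st add  2-wide
c3: i5+i6 or ld  2-wide
c4: i7 ld  no-port MEM/MEM
c5: i8 ld  tail

ISSUED = 7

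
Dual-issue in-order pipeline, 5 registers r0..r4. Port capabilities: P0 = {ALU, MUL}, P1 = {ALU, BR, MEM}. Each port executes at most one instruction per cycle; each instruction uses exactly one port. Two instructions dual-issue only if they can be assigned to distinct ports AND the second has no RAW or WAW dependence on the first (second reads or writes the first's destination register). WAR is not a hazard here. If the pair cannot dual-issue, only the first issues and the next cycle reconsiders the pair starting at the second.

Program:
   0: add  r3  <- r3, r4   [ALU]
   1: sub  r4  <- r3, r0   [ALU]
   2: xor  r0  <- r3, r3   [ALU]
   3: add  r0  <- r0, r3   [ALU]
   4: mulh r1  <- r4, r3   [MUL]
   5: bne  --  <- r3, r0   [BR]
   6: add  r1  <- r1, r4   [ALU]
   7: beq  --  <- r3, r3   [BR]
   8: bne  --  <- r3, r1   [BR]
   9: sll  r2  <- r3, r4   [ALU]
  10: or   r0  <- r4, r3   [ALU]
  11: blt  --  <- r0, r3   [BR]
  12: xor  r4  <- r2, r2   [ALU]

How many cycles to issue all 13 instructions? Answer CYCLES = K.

#0 head=0: add.ALU i0 RAW r3
#1 head=1: sub.ALU;xor.ALU i1&i2 dual
#2 head=3: add.ALU;mulh.MUL i3&i4 dual
#3 head=5: bne.BR;add.ALU i5&i6 dual
#4 head=7: beq.BR i7 no-port BR/BR
#5 head=8: bne.BR;sll.ALU i8&i9 dual
#6 head=10: or.ALU i10 RAW r0
#7 head=11: blt.BR;xor.ALU i11&i12 dual

CYCLES = 8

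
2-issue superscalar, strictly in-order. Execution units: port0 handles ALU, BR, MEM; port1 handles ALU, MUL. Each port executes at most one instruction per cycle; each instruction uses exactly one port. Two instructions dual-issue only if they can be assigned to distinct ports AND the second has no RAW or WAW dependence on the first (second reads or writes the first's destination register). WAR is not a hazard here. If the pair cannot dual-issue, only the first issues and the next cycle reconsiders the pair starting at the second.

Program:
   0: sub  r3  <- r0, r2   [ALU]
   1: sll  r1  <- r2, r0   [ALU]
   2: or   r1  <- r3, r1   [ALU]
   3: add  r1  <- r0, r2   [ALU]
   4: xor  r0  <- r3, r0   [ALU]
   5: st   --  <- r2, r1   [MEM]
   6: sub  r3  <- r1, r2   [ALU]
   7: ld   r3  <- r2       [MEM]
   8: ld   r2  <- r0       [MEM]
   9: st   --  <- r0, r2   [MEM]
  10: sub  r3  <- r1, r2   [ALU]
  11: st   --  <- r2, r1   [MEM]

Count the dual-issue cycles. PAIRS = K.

#0 head=0: sub;sll i0&i1 pair
#1 head=2: or i2 WAW r1
#2 head=3: add;xor i3&i4 pair
#3 head=5: st;sub i5&i6 pair
#4 head=7: ld i7 no-port MEM/MEM
#5 head=8: ld i8 no-port MEM/MEM
#6 head=9: st;sub i9&i10 pair
#7 head=11: st i11 tail

PAIRS = 4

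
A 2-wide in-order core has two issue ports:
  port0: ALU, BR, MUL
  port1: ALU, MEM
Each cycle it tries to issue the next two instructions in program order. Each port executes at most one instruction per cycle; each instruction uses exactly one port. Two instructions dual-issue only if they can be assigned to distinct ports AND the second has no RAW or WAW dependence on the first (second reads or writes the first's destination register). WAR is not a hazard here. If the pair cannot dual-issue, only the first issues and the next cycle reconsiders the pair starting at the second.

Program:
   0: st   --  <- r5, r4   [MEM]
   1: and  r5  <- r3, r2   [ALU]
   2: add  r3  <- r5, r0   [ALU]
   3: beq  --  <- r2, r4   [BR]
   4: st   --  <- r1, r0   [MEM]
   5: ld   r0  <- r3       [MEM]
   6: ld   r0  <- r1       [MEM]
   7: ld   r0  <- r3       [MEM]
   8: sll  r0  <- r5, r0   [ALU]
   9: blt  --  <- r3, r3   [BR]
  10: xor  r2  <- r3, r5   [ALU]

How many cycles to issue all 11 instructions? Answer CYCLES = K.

[0] i0/i1  st.MEM and.ALU  -- 2-wide
[1] i2/i3  add.ALU beq.BR  -- 2-wide
[2] i4  st.MEM  -- no-port MEM/MEM
[3] i5  ld.MEM  -- no-port MEM/MEM
[4] i6  ld.MEM  -- no-port MEM/MEM
[5] i7  ld.MEM  -- RAW+WAW r0
[6] i8/i9  sll.ALU blt.BR  -- 2-wide
[7] i10  xor.ALU  -- tail

CYCLES = 8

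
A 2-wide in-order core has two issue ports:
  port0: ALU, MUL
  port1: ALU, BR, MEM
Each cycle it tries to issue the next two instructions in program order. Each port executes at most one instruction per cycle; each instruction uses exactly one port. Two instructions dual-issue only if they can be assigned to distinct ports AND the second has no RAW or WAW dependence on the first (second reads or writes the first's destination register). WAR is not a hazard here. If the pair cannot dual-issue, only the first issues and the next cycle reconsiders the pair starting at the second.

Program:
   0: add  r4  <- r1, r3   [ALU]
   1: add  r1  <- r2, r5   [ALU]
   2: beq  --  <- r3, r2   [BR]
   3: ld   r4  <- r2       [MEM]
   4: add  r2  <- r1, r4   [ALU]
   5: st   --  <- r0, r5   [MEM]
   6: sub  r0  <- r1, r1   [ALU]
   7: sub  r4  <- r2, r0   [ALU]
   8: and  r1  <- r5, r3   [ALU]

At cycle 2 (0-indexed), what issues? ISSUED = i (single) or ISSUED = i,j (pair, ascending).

  cy0 -> i0,i1 (add;add) 2-wide
  cy1 -> i2 (beq) no-port BR/MEM
  cy2 -> i3 (ld) RAW r4
  cy3 -> i4,i5 (add;st) 2-wide
  cy4 -> i6 (sub) RAW r0
  cy5 -> i7,i8 (sub;and) 2-wide

ISSUED = 3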